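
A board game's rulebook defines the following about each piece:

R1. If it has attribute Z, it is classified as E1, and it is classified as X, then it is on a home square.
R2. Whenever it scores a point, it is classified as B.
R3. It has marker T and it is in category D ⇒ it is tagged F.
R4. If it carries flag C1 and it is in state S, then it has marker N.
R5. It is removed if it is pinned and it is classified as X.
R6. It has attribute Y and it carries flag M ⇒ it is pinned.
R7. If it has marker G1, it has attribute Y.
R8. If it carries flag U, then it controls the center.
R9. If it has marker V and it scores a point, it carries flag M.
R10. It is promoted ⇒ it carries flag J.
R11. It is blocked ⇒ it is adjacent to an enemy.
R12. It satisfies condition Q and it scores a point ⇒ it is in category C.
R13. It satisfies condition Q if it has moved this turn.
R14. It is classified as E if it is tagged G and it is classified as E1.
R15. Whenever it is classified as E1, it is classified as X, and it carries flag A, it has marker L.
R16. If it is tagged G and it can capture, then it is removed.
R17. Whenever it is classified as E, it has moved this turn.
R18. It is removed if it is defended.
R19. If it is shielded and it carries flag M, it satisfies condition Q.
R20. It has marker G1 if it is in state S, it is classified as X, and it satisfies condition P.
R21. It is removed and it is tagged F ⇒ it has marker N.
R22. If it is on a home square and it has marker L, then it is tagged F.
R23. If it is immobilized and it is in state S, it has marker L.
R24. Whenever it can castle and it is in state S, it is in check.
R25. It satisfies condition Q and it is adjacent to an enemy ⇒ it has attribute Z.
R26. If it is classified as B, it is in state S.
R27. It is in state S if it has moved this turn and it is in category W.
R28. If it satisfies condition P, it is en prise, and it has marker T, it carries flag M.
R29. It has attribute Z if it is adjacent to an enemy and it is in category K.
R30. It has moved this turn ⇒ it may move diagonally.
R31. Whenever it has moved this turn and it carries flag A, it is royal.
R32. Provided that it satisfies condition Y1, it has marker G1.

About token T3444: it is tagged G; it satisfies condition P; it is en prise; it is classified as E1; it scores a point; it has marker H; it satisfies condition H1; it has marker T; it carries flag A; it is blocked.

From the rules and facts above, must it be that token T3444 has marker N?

Forward chaining from the given facts derives: is classified as B, is adjacent to an enemy, is classified as E, has moved this turn, is in state S, carries flag M, may move diagonally, is royal, satisfies condition Q, has attribute Z, is in category C.
Rules concluding "it has marker N": R4 needs "it carries flag C1"; R21 needs "it is removed" — none of these are established.

No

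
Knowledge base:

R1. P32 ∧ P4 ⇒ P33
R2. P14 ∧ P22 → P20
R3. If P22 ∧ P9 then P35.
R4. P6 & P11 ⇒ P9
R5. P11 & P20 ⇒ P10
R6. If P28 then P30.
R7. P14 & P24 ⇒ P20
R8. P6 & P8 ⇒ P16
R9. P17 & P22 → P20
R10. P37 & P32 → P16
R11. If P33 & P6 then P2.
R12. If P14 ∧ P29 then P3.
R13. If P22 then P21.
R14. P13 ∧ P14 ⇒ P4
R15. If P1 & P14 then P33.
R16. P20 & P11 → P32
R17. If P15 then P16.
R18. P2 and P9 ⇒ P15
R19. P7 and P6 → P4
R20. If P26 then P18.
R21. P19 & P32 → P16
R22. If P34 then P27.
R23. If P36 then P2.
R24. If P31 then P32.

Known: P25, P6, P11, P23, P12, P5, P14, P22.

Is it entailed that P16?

No

Forward chaining from the given facts derives: P20, P9, P10, P21, P32, P35.
Rules concluding P16: R8 needs P8; R10 needs P37; R17 needs P15; R21 needs P19 — none of these are established.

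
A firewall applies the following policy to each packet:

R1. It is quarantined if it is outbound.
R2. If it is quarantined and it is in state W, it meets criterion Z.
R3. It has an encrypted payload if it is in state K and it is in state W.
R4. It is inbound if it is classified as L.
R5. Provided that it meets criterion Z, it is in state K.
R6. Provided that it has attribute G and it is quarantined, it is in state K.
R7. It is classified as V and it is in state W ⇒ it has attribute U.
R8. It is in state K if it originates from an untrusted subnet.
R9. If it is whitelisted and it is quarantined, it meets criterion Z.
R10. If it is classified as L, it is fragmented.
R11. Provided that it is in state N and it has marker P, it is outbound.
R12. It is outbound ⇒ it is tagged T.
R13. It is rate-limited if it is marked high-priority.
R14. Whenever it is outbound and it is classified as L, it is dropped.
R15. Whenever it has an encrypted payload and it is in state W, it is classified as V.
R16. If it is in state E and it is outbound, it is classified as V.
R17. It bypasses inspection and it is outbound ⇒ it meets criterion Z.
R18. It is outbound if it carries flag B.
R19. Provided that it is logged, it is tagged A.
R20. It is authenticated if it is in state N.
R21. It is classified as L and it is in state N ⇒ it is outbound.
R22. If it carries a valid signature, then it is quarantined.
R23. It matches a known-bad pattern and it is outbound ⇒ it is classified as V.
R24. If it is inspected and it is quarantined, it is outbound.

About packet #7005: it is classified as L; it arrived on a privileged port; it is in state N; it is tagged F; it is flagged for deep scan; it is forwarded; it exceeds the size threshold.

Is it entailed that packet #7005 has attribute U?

Forward chaining from the given facts derives: is inbound, is fragmented, is authenticated, is outbound, is quarantined, is tagged T, is dropped.
The only rule concluding "it has attribute U" is R7, which needs "it is classified as V"; that is never established.

No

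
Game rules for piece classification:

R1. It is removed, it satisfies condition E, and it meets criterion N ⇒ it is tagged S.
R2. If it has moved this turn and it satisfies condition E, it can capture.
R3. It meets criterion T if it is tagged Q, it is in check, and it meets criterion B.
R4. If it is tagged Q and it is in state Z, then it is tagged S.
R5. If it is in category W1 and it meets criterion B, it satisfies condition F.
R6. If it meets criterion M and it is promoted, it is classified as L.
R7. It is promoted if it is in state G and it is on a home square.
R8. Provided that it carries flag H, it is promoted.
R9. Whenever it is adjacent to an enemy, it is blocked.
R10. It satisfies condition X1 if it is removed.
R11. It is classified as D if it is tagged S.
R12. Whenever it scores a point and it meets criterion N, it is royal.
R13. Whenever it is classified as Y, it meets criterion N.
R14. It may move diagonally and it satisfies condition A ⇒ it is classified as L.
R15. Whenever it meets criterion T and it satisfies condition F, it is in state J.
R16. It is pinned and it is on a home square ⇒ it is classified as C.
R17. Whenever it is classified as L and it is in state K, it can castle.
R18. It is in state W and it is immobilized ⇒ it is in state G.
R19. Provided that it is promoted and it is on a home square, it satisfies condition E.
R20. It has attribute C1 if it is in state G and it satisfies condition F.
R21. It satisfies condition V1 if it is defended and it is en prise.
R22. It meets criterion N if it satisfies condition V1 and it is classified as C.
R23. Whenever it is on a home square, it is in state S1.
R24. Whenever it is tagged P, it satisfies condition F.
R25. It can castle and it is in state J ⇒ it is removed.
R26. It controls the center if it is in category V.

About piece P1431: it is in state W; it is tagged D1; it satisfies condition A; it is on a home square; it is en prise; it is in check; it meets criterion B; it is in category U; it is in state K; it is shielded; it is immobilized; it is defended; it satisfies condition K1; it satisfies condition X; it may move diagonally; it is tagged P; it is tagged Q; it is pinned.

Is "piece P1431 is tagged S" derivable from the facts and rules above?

Yes

By R3 (it is tagged Q, it is in check, it meets criterion B): it meets criterion T.
By R14 (it may move diagonally, it satisfies condition A): it is classified as L.
By R16 (it is pinned, it is on a home square): it is classified as C.
By R17 (it is classified as L, it is in state K): it can castle.
By R18 (it is in state W, it is immobilized): it is in state G.
By R21 (it is defended, it is en prise): it satisfies condition V1.
By R22 (it satisfies condition V1, it is classified as C): it meets criterion N.
By R24 (it is tagged P): it satisfies condition F.
By R7 (it is in state G, it is on a home square): it is promoted.
By R15 (it meets criterion T, it satisfies condition F): it is in state J.
By R19 (it is promoted, it is on a home square): it satisfies condition E.
By R25 (it can castle, it is in state J): it is removed.
By R1 (it is removed, it satisfies condition E, it meets criterion N): it is tagged S.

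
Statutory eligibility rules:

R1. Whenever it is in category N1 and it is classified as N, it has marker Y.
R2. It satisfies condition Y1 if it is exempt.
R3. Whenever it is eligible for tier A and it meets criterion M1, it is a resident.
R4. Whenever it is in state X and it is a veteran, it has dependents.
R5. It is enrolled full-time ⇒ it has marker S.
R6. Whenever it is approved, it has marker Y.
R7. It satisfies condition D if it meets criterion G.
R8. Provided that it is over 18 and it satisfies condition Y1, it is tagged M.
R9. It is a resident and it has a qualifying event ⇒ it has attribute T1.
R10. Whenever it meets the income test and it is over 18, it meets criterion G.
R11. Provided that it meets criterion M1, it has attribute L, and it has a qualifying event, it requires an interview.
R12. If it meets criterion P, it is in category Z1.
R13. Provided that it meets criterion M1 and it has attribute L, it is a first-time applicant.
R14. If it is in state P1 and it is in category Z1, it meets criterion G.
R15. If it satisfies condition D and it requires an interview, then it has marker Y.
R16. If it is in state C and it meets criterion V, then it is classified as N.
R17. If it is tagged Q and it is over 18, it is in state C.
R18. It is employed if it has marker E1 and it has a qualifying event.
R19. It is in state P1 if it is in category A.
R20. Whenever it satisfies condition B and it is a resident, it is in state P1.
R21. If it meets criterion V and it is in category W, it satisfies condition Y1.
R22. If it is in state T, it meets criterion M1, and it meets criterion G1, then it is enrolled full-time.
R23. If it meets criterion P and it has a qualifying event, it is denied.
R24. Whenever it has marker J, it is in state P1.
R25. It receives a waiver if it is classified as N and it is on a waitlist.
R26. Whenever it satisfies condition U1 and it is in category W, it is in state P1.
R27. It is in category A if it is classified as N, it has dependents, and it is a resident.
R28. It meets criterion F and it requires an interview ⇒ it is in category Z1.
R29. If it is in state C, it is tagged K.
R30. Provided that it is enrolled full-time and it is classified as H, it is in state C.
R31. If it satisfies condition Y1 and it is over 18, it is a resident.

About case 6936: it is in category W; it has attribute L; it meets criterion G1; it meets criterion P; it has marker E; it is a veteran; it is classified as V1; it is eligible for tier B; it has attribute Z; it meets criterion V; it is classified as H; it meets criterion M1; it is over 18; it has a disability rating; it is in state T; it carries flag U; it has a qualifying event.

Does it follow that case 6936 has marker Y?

No

Forward chaining from the given facts derives: requires an interview, is in category Z1, is a first-time applicant, satisfies condition Y1, is enrolled full-time, is denied, is in state C, is a resident, has marker S, is tagged M, has attribute T1, is classified as N, is tagged K.
Rules concluding "it has marker Y": R1 needs "it is in category N1"; R6 needs "it is approved"; R15 needs "it satisfies condition D" — none of these are established.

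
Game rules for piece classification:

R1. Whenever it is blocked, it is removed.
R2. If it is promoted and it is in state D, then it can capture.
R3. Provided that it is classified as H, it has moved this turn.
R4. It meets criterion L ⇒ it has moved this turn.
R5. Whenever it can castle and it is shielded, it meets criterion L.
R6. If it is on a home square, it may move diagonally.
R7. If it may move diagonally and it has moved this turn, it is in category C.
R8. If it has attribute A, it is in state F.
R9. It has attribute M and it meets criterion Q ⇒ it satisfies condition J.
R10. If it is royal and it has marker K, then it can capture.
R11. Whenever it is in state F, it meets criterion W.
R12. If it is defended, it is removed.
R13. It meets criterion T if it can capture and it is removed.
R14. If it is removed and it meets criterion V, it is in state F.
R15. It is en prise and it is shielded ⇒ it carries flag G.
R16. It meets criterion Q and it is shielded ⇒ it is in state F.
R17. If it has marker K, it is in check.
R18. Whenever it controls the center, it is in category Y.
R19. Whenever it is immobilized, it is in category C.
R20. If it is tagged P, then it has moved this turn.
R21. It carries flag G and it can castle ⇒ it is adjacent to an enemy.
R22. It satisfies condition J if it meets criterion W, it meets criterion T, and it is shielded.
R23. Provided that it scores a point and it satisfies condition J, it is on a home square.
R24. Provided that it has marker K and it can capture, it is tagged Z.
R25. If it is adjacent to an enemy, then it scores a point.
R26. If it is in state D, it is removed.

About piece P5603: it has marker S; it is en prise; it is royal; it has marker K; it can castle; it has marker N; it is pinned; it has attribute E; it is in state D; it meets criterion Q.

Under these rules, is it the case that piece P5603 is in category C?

No

Forward chaining from the given facts derives: can capture, is in check, is tagged Z, is removed, meets criterion T.
Rules concluding "it is in category C": R7 needs "it may move diagonally"; R19 needs "it is immobilized" — none of these are established.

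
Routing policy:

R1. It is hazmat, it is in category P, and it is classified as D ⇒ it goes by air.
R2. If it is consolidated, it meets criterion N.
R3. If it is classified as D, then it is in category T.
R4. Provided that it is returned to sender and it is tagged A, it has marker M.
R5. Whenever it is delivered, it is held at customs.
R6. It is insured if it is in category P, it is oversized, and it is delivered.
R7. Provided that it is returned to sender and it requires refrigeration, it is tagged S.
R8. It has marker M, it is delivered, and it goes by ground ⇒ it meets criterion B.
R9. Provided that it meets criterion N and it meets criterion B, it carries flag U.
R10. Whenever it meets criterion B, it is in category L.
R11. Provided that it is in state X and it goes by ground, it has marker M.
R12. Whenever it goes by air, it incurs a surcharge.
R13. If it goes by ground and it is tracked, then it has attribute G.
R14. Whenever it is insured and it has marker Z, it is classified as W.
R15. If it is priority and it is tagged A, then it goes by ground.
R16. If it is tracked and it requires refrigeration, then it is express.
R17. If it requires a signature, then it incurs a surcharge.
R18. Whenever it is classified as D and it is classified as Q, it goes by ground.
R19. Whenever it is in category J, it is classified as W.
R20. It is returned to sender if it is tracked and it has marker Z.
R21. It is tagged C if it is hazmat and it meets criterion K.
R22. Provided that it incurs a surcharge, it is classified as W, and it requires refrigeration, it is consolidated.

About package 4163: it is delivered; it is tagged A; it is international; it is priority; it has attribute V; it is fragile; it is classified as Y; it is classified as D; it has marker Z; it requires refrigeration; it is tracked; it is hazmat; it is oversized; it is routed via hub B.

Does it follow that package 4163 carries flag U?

No

Forward chaining from the given facts derives: is in category T, is held at customs, goes by ground, is express, is returned to sender, has marker M, is tagged S, meets criterion B, is in category L, has attribute G.
The only rule concluding "it carries flag U" is R9, which needs "it meets criterion N"; that is never established.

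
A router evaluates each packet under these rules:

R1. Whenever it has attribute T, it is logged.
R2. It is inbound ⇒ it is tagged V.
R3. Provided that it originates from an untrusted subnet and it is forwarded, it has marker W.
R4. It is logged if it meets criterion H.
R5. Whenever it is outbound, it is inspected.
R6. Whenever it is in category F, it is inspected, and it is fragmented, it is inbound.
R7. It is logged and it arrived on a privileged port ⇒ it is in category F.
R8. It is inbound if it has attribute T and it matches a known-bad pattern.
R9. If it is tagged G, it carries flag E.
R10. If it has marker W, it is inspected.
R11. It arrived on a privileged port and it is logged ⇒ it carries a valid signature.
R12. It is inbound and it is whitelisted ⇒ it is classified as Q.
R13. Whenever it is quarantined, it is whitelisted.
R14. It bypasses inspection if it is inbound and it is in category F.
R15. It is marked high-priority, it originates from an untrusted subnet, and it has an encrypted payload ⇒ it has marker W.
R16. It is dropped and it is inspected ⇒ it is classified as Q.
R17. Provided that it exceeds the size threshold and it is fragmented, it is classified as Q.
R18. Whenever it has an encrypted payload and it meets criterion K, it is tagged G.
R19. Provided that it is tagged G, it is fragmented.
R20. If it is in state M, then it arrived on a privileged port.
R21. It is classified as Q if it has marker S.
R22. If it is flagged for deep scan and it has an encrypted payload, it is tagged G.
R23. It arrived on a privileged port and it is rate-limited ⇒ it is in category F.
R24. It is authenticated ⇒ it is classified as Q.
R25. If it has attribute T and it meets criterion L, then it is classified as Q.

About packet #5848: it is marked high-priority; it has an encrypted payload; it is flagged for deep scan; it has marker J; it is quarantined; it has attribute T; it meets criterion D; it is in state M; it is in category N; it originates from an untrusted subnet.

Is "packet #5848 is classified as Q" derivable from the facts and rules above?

Yes

By R1 (it has attribute T): it is logged.
By R13 (it is quarantined): it is whitelisted.
By R15 (it is marked high-priority, it originates from an untrusted subnet, it has an encrypted payload): it has marker W.
By R20 (it is in state M): it arrived on a privileged port.
By R22 (it is flagged for deep scan, it has an encrypted payload): it is tagged G.
By R7 (it is logged, it arrived on a privileged port): it is in category F.
By R10 (it has marker W): it is inspected.
By R19 (it is tagged G): it is fragmented.
By R6 (it is in category F, it is inspected, it is fragmented): it is inbound.
By R12 (it is inbound, it is whitelisted): it is classified as Q.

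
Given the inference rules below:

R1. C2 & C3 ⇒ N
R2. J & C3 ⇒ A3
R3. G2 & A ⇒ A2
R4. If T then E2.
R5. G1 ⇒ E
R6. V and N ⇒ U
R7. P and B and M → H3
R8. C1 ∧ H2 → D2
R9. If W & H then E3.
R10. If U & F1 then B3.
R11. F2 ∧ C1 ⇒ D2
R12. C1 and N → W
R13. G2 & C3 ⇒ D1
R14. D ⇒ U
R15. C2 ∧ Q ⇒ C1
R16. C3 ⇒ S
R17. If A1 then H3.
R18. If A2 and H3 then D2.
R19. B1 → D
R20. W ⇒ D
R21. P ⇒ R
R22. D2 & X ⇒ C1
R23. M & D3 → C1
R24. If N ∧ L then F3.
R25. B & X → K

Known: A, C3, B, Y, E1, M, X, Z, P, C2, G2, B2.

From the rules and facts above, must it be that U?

N  (by R1: C2, C3)
A2  (by R3: G2, A)
H3  (by R7: P, B, M)
D2  (by R18: A2, H3)
C1  (by R22: D2, X)
W  (by R12: C1, N)
D  (by R20: W)
U  (by R14: D)

Yes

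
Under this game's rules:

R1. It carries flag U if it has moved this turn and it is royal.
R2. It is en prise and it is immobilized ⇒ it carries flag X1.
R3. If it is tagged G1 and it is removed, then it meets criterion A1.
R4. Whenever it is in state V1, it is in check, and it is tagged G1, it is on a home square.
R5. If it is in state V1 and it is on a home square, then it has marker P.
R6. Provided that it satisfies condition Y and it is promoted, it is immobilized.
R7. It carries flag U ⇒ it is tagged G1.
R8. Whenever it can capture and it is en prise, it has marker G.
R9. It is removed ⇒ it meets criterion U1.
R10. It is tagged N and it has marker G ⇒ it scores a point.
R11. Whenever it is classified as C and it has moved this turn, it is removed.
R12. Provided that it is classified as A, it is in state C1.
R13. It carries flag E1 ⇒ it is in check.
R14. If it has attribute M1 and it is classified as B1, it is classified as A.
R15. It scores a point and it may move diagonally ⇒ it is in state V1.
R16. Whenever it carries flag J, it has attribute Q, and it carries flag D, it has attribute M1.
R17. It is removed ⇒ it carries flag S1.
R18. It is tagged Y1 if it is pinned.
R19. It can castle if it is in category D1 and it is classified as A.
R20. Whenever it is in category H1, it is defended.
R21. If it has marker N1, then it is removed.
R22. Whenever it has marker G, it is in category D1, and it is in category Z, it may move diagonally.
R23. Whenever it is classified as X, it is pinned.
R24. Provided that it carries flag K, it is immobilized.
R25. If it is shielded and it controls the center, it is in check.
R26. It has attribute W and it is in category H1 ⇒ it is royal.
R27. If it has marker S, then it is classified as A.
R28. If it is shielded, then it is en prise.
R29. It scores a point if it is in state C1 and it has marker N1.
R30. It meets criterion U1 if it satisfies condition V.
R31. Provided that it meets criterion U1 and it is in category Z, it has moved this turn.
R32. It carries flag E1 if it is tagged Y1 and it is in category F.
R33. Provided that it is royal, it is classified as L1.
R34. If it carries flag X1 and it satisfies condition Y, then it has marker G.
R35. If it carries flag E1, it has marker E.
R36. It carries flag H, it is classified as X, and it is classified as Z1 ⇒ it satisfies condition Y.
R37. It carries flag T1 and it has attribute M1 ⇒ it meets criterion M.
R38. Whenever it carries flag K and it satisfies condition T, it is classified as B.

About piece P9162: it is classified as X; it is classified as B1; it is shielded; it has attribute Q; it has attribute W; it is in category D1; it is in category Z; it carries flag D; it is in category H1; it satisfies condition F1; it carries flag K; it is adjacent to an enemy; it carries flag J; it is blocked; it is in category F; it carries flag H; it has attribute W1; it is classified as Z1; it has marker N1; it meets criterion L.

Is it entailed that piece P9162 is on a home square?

By R16 (it carries flag J, it has attribute Q, it carries flag D): it has attribute M1.
By R21 (it has marker N1): it is removed.
By R23 (it is classified as X): it is pinned.
By R24 (it carries flag K): it is immobilized.
By R26 (it has attribute W, it is in category H1): it is royal.
By R28 (it is shielded): it is en prise.
By R36 (it carries flag H, it is classified as X, it is classified as Z1): it satisfies condition Y.
By R2 (it is en prise, it is immobilized): it carries flag X1.
By R9 (it is removed): it meets criterion U1.
By R14 (it has attribute M1, it is classified as B1): it is classified as A.
By R18 (it is pinned): it is tagged Y1.
By R31 (it meets criterion U1, it is in category Z): it has moved this turn.
By R32 (it is tagged Y1, it is in category F): it carries flag E1.
By R34 (it carries flag X1, it satisfies condition Y): it has marker G.
By R1 (it has moved this turn, it is royal): it carries flag U.
By R7 (it carries flag U): it is tagged G1.
By R12 (it is classified as A): it is in state C1.
By R13 (it carries flag E1): it is in check.
By R22 (it has marker G, it is in category D1, it is in category Z): it may move diagonally.
By R29 (it is in state C1, it has marker N1): it scores a point.
By R15 (it scores a point, it may move diagonally): it is in state V1.
By R4 (it is in state V1, it is in check, it is tagged G1): it is on a home square.

Yes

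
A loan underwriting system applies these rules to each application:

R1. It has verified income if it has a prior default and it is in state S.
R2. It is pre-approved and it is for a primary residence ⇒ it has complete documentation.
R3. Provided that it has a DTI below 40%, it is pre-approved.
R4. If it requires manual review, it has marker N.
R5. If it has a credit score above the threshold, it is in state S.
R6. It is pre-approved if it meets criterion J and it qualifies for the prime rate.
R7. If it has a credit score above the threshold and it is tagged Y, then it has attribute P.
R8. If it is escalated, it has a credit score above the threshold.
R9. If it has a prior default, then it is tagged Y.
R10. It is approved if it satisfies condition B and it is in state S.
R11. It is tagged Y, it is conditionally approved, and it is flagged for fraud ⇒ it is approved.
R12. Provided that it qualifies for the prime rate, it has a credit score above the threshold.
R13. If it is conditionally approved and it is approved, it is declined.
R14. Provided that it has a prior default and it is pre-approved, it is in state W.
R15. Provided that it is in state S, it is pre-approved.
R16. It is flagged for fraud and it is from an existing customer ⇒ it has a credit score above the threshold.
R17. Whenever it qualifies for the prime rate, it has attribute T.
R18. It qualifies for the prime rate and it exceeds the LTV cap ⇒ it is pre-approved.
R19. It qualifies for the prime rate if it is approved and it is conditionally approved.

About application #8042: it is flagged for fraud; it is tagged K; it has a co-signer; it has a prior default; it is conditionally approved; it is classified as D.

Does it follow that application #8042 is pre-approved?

Yes

By R9 (it has a prior default): it is tagged Y.
By R11 (it is tagged Y, it is conditionally approved, it is flagged for fraud): it is approved.
By R19 (it is approved, it is conditionally approved): it qualifies for the prime rate.
By R12 (it qualifies for the prime rate): it has a credit score above the threshold.
By R5 (it has a credit score above the threshold): it is in state S.
By R15 (it is in state S): it is pre-approved.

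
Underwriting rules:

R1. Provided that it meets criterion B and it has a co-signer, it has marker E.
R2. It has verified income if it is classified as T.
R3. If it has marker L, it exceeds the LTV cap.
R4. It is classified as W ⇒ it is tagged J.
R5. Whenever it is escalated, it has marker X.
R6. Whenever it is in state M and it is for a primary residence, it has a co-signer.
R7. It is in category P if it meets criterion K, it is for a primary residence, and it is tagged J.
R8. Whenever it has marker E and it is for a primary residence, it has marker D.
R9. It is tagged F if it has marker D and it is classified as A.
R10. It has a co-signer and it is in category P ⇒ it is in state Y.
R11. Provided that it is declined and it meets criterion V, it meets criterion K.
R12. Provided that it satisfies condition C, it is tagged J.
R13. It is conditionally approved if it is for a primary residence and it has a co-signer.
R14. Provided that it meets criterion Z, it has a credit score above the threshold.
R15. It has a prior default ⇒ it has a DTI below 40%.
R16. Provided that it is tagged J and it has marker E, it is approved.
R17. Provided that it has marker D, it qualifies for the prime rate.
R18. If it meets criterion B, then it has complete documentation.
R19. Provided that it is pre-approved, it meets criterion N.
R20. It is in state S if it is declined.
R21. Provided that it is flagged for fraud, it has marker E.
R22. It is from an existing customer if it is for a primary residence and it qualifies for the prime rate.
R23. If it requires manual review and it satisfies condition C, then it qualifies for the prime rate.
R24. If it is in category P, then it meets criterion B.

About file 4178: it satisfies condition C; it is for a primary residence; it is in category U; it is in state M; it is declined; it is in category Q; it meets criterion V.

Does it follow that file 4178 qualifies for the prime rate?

Yes

By R6 (it is in state M, it is for a primary residence): it has a co-signer.
By R11 (it is declined, it meets criterion V): it meets criterion K.
By R12 (it satisfies condition C): it is tagged J.
By R7 (it meets criterion K, it is for a primary residence, it is tagged J): it is in category P.
By R24 (it is in category P): it meets criterion B.
By R1 (it meets criterion B, it has a co-signer): it has marker E.
By R8 (it has marker E, it is for a primary residence): it has marker D.
By R17 (it has marker D): it qualifies for the prime rate.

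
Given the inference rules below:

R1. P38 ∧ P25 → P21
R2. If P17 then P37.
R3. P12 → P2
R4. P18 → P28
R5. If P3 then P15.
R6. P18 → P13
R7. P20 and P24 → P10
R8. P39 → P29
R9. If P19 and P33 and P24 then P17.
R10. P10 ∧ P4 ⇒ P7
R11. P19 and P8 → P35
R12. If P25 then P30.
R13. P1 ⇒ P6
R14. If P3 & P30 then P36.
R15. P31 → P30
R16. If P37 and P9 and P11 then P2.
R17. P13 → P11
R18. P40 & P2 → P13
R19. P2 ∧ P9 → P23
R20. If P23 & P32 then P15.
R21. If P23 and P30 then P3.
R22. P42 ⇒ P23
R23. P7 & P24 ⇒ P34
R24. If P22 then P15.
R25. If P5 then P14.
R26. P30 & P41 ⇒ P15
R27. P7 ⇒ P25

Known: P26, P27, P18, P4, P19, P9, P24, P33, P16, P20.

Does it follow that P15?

Yes

P13  (by R6: P18)
P10  (by R7: P20, P24)
P17  (by R9: P19, P33, P24)
P7  (by R10: P10, P4)
P11  (by R17: P13)
P25  (by R27: P7)
P37  (by R2: P17)
P30  (by R12: P25)
P2  (by R16: P37, P9, P11)
P23  (by R19: P2, P9)
P3  (by R21: P23, P30)
P15  (by R5: P3)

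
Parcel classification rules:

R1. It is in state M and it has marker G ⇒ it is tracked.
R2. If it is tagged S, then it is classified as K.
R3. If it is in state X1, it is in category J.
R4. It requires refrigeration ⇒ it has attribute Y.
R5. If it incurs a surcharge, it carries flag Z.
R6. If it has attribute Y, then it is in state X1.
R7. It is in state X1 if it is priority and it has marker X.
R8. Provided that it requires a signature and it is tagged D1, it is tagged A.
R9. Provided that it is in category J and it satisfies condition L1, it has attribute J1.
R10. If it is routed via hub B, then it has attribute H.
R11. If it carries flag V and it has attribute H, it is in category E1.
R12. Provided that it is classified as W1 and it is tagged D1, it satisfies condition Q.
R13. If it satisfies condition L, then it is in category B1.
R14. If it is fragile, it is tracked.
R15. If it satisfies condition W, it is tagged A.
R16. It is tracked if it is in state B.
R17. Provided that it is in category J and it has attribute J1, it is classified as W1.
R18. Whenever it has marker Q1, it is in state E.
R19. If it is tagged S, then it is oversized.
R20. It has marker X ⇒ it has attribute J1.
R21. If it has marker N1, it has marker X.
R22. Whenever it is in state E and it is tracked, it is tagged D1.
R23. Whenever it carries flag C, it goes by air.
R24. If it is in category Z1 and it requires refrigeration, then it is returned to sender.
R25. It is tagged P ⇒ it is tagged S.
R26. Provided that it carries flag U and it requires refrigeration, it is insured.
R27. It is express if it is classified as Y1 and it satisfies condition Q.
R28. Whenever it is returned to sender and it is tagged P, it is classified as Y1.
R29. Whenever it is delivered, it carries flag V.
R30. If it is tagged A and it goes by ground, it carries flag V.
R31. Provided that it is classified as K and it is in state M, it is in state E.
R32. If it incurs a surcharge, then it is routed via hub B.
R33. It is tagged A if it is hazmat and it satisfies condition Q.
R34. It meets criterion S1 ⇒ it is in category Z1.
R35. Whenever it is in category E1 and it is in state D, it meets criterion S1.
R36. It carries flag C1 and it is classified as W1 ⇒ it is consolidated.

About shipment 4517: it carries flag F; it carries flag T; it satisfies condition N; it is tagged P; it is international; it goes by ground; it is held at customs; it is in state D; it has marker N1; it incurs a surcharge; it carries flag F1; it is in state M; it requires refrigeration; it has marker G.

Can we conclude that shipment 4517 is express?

No

Forward chaining from the given facts derives: is tracked, has attribute Y, carries flag Z, is in state X1, has marker X, is tagged S, is routed via hub B, is classified as K, is in category J, has attribute H, is oversized, has attribute J1, is in state E, is classified as W1, is tagged D1, satisfies condition Q.
The only rule concluding "it is express" is R27, which needs "it is classified as Y1"; that is never established.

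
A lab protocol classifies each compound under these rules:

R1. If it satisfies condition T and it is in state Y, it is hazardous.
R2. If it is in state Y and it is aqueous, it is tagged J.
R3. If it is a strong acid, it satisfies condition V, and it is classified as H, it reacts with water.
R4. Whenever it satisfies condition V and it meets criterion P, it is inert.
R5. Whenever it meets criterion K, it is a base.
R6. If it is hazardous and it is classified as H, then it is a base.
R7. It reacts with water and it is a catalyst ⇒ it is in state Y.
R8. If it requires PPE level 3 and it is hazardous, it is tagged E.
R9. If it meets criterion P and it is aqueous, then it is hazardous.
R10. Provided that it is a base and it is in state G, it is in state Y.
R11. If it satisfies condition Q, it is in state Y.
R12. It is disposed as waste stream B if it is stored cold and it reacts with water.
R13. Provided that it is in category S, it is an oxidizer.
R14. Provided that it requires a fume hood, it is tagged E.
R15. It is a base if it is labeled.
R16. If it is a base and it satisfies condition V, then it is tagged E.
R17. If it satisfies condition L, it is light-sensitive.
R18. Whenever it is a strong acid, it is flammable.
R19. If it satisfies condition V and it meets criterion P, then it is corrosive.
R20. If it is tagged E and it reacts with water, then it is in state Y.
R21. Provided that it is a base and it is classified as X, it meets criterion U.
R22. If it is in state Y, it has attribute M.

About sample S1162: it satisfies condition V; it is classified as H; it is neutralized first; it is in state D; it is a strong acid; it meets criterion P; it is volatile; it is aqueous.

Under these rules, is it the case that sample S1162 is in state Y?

By R3 (it is a strong acid, it satisfies condition V, it is classified as H): it reacts with water.
By R9 (it meets criterion P, it is aqueous): it is hazardous.
By R6 (it is hazardous, it is classified as H): it is a base.
By R16 (it is a base, it satisfies condition V): it is tagged E.
By R20 (it is tagged E, it reacts with water): it is in state Y.

Yes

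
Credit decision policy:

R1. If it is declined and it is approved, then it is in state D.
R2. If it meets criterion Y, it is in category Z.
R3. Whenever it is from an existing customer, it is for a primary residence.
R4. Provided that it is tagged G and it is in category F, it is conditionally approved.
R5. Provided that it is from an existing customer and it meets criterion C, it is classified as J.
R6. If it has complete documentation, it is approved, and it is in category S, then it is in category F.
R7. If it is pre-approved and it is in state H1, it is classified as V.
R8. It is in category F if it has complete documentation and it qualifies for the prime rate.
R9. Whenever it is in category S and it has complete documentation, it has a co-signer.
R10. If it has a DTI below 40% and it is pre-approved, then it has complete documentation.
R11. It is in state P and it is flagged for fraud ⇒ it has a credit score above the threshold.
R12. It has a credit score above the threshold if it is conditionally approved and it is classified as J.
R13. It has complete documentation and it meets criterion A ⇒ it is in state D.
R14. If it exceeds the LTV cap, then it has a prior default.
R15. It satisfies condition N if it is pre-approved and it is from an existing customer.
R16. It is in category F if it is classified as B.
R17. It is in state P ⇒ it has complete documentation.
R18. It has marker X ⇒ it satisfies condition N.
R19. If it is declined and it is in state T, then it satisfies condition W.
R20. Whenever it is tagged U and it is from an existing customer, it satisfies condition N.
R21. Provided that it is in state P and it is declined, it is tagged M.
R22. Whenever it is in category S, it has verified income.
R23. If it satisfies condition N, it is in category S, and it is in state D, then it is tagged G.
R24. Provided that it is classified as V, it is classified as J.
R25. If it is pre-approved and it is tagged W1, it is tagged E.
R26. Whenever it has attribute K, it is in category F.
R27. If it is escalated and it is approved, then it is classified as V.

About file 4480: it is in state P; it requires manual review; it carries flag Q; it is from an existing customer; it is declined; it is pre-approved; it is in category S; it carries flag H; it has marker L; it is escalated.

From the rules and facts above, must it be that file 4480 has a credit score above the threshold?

No

Forward chaining from the given facts derives: is for a primary residence, satisfies condition N, has complete documentation, is tagged M, has verified income, has a co-signer.
Rules concluding "it has a credit score above the threshold": R11 needs "it is flagged for fraud"; R12 needs "it is conditionally approved" — none of these are established.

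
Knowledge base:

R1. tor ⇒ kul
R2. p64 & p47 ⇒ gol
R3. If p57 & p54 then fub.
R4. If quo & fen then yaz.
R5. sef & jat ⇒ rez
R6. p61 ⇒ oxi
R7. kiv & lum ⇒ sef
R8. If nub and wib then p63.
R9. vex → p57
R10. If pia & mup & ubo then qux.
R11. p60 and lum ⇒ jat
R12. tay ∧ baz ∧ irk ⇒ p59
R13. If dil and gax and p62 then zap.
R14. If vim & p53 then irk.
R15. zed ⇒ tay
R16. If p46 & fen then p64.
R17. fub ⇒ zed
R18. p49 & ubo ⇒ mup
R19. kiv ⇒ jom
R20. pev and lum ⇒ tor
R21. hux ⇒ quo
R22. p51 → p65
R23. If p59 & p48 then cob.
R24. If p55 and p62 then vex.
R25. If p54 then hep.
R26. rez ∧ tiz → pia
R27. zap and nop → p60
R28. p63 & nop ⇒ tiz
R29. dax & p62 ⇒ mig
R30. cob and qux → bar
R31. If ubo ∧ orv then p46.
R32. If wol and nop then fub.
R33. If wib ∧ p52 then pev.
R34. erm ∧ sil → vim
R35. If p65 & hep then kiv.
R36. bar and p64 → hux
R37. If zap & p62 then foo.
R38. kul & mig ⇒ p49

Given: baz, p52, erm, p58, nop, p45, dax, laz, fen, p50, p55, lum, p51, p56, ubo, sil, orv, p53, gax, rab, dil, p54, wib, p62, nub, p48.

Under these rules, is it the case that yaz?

Yes

p63  (by R8: nub, wib)
zap  (by R13: dil, gax, p62)
p65  (by R22: p51)
vex  (by R24: p55, p62)
hep  (by R25: p54)
p60  (by R27: zap, nop)
tiz  (by R28: p63, nop)
mig  (by R29: dax, p62)
p46  (by R31: ubo, orv)
pev  (by R33: wib, p52)
vim  (by R34: erm, sil)
kiv  (by R35: p65, hep)
sef  (by R7: kiv, lum)
p57  (by R9: vex)
jat  (by R11: p60, lum)
irk  (by R14: vim, p53)
p64  (by R16: p46, fen)
tor  (by R20: pev, lum)
kul  (by R1: tor)
fub  (by R3: p57, p54)
rez  (by R5: sef, jat)
zed  (by R17: fub)
pia  (by R26: rez, tiz)
p49  (by R38: kul, mig)
tay  (by R15: zed)
mup  (by R18: p49, ubo)
qux  (by R10: pia, mup, ubo)
p59  (by R12: tay, baz, irk)
cob  (by R23: p59, p48)
bar  (by R30: cob, qux)
hux  (by R36: bar, p64)
quo  (by R21: hux)
yaz  (by R4: quo, fen)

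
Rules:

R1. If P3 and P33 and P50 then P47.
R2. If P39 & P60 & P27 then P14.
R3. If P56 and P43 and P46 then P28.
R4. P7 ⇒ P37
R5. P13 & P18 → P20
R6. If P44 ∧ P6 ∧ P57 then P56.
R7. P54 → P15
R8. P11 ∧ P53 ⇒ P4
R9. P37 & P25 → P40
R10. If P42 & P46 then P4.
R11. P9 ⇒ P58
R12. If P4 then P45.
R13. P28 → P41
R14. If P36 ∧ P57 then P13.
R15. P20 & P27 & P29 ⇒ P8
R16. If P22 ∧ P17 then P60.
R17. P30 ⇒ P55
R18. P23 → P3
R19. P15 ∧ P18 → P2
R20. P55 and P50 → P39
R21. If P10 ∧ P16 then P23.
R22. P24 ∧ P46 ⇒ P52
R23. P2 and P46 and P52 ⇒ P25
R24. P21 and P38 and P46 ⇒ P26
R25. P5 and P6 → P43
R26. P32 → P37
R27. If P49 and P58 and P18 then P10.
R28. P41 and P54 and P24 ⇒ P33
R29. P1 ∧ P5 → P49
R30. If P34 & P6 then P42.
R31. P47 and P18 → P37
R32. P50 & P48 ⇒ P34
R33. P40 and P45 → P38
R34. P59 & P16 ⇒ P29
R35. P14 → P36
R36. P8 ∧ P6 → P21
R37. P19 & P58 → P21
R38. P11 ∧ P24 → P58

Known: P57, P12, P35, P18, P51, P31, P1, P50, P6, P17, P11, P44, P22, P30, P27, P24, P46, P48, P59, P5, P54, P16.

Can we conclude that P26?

P56  (by R6: P44, P6, P57)
P15  (by R7: P54)
P60  (by R16: P22, P17)
P55  (by R17: P30)
P2  (by R19: P15, P18)
P39  (by R20: P55, P50)
P52  (by R22: P24, P46)
P25  (by R23: P2, P46, P52)
P43  (by R25: P5, P6)
P49  (by R29: P1, P5)
P34  (by R32: P50, P48)
P29  (by R34: P59, P16)
P58  (by R38: P11, P24)
P14  (by R2: P39, P60, P27)
P28  (by R3: P56, P43, P46)
P41  (by R13: P28)
P10  (by R27: P49, P58, P18)
P33  (by R28: P41, P54, P24)
P42  (by R30: P34, P6)
P36  (by R35: P14)
P4  (by R10: P42, P46)
P45  (by R12: P4)
P13  (by R14: P36, P57)
P23  (by R21: P10, P16)
P20  (by R5: P13, P18)
P8  (by R15: P20, P27, P29)
P3  (by R18: P23)
P21  (by R36: P8, P6)
P47  (by R1: P3, P33, P50)
P37  (by R31: P47, P18)
P40  (by R9: P37, P25)
P38  (by R33: P40, P45)
P26  (by R24: P21, P38, P46)

Yes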